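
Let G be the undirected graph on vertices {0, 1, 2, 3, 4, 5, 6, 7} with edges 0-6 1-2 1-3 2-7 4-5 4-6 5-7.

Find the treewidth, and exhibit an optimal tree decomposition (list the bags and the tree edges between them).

Treewidth 1.
One optimal decomposition is:
Bags: B1 = {1, 3}  B2 = {1, 2}  B3 = {2, 7}  B4 = {5, 7}  B5 = {4, 5}  B6 = {4, 6}  B7 = {0, 6}
Tree: B1–B2, B2–B3, B3–B4, B4–B5, B5–B6, B6–B7

Every bag has size at most 2, so the width is 2 − 1 = 1 and tw(G) ≤ 1. G has an edge, so its treewidth is at least 1. Combining the bounds, tw(G) = 1.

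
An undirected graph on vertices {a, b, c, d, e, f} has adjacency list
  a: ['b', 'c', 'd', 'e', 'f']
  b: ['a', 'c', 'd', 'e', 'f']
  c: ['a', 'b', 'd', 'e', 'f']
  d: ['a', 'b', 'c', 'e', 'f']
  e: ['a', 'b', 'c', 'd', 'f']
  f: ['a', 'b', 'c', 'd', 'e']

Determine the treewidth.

5

A width-5 tree decomposition is:
Bags: B1 = {a, b, c, d, e, f}
Tree: (single bag)
A single bag containing all 6 vertices is trivially a valid decomposition of width 5. On the other hand G contains the 6-clique {a, b, c, d, e, f}. A clique must lie in a single bag of any decomposition, so no decomposition can have width below 5. The upper and lower bounds meet at 5, so that is the treewidth.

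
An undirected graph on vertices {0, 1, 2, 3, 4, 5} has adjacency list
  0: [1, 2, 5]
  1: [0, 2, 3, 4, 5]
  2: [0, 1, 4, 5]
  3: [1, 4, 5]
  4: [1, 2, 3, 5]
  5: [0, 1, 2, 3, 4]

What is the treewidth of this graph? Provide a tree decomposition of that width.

Treewidth 3.
One such decomposition:
Bags: B1 = {1, 2, 4, 5}  B2 = {1, 3, 4, 5}  B3 = {0, 1, 2, 5}
Tree: B1–B2, B1–B3

The largest bag has 4 vertices, giving width 3; this decomposition certifies tw(G) ≤ 3. For the lower bound, the 4 vertices {0, 1, 2, 5} are pairwise adjacent, and any tree decomposition puts a clique entirely inside one bag — forcing width ≥ 3. The upper and lower bounds meet at 3, so that is the treewidth.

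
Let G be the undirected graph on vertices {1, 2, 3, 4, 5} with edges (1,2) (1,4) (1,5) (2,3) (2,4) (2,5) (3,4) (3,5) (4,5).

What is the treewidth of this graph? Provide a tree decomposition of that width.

The largest bag has 4 vertices, giving width 3; this decomposition certifies tw(G) ≤ 3. On the other hand G contains the 4-clique {1, 2, 4, 5}. A clique must lie in a single bag of any decomposition, so no decomposition can have width below 3. The upper and lower bounds meet at 3, so that is the treewidth.

Treewidth 3.
Bags: B1 = {1, 2, 4, 5}  B2 = {2, 3, 4, 5}
Tree: B1–B2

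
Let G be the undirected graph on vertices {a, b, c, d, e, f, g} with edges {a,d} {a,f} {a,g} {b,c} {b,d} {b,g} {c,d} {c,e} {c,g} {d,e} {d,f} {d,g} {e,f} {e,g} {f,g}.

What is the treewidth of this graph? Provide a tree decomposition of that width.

Each bag holds 4 vertices, so the decomposition has width 3, which upper-bounds the treewidth. Conversely, {c, d, e, g} is a clique of size 4, and the vertices of any clique must share a bag in every tree decomposition; so some bag has ≥ 4 vertices and tw(G) ≥ 3. Therefore the treewidth is 3.

Treewidth 3.
One optimal decomposition is:
Bags: B1 = {b, c, d, g}  B2 = {c, d, e, g}  B3 = {d, e, f, g}  B4 = {a, d, f, g}
Tree: B1–B2, B2–B3, B3–B4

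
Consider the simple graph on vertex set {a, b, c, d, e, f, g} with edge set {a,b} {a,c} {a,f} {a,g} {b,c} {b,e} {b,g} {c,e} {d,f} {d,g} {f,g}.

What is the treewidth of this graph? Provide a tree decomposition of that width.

Treewidth 2.
One such decomposition:
Bags: B1 = {d, f, g}  B2 = {a, f, g}  B3 = {a, b, g}  B4 = {a, b, c}  B5 = {b, c, e}
Tree: B1–B2, B2–B3, B3–B4, B4–B5

Every bag has size at most 3, so the width is 3 − 1 = 2 and tw(G) ≤ 2. On the other hand G contains the 3-clique {d, f, g}. A clique must lie in a single bag of any decomposition, so no decomposition can have width below 2. Hence tw(G) = 2 exactly.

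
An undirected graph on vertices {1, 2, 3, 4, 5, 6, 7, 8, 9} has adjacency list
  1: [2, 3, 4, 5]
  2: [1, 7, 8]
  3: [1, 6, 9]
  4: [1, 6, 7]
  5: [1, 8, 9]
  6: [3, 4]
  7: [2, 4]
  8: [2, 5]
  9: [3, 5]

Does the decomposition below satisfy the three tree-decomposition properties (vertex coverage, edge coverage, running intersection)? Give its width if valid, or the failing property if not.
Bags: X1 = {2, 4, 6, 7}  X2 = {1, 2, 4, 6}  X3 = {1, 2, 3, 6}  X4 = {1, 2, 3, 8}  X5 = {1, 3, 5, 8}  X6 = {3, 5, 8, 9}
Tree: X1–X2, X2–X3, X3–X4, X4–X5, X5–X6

Yes; width 3.

Checking the three conditions: (i) the bags cover all of {1, 2, 3, 4, 5, 6, 7, 8, 9}; (ii) for each edge, some bag contains both endpoints; (iii) the bags containing any fixed vertex form a subtree. All hold, so the decomposition is valid with width 4 − 1 = 3.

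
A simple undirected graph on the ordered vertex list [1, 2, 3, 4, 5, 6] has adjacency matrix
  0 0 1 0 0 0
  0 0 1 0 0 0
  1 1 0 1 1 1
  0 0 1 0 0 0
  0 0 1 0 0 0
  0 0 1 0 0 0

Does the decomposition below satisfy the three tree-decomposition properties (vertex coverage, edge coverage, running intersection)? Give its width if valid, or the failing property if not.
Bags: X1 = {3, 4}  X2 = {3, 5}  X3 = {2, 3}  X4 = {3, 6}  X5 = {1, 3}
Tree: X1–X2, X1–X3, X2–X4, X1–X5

Vertex coverage: the bags together contain {1, 2, 3, 4, 5, 6}, the full vertex set. Edge coverage: each edge of G has both endpoints in at least one bag. Running intersection: for every vertex, the bags containing it form a connected subtree. All three properties hold, so this is a valid tree decomposition of width max|bag| − 1 = 1, and hence tw(G) ≤ 1.

Yes; width 1.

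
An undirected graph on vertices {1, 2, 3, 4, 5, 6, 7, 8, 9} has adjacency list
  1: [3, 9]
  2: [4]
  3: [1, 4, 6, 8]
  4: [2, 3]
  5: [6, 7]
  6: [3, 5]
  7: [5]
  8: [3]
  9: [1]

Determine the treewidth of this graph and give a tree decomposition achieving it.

Treewidth 1.
One optimal decomposition is:
Bags: B1 = {3, 6}  B2 = {3, 4}  B3 = {1, 3}  B4 = {2, 4}  B5 = {3, 8}  B6 = {5, 6}  B7 = {5, 7}  B8 = {1, 9}
Tree: B1–B2, B1–B3, B2–B4, B1–B5, B1–B6, B6–B7, B3–B8

Every bag has size at most 2, so the width is 2 − 1 = 1 and tw(G) ≤ 1. Since G has at least one edge (e.g. 3–6), it is not an edgeless graph, so tw(G) ≥ 1. The upper and lower bounds meet at 1, so that is the treewidth.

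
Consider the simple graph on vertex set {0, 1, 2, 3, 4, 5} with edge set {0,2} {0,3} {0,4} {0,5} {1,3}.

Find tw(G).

1

A width-1 tree decomposition is:
Bags: B1 = {0, 3}  B2 = {0, 5}  B3 = {0, 4}  B4 = {1, 3}  B5 = {0, 2}
Tree: B1–B2, B1–B3, B1–B4, B2–B5
Each bag holds 2 vertices, so the decomposition has width 1, which upper-bounds the treewidth. Since G has at least one edge (e.g. 3–0), it is not an edgeless graph, so tw(G) ≥ 1. Hence tw(G) = 1 exactly.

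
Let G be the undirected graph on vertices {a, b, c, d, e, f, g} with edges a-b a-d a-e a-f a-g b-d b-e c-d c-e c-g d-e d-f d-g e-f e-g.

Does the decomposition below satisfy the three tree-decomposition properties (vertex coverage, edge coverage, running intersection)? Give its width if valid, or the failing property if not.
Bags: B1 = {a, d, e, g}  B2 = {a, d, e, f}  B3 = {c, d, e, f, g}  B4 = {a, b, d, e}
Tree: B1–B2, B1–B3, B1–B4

A tree decomposition must satisfy three properties: every vertex lies in some bag; for every edge, both endpoints lie together in some bag; and for every vertex, the bags containing it form a connected subtree. Here bags containing vertex f are not connected in the tree, so the decomposition is invalid.

No — bags containing vertex f are not connected in the tree.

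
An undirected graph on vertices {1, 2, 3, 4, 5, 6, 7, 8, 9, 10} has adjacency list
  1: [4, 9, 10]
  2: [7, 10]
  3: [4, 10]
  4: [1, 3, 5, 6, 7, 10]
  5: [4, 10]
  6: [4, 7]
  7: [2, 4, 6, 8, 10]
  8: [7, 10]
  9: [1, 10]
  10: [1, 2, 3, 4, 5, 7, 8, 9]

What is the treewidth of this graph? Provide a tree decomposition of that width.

Treewidth 2.
Bags: B1 = {4, 7, 10}  B2 = {2, 7, 10}  B3 = {4, 5, 10}  B4 = {3, 4, 10}  B5 = {7, 8, 10}  B6 = {1, 4, 10}  B7 = {1, 9, 10}  B8 = {4, 6, 7}
Tree: B1–B2, B1–B3, B1–B4, B1–B5, B4–B6, B6–B7, B1–B8

Every bag has size at most 3, so the width is 3 − 1 = 2 and tw(G) ≤ 2. For the lower bound, the 3 vertices {7, 8, 10} are pairwise adjacent, and any tree decomposition puts a clique entirely inside one bag — forcing width ≥ 2. Combining the bounds, tw(G) = 2.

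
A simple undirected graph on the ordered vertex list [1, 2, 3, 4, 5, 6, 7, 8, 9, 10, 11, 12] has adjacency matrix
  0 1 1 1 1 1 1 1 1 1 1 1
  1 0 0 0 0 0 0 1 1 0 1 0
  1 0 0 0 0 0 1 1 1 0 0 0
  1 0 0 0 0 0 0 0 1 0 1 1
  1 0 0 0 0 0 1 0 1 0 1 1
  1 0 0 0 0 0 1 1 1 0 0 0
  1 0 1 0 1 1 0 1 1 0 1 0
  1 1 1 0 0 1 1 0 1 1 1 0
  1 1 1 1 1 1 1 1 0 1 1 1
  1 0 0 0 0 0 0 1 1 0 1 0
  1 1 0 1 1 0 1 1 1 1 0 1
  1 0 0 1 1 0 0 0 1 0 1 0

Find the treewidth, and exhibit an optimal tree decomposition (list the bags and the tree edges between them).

Treewidth 4.
Bags: B1 = {1, 7, 8, 9, 11}  B2 = {1, 5, 7, 9, 11}  B3 = {1, 5, 9, 11, 12}  B4 = {1, 6, 7, 8, 9}  B5 = {1, 2, 8, 9, 11}  B6 = {1, 3, 7, 8, 9}  B7 = {1, 4, 9, 11, 12}  B8 = {1, 8, 9, 10, 11}
Tree: B1–B2, B2–B3, B1–B4, B1–B5, B4–B6, B3–B7, B1–B8

Each bag holds 5 vertices, so the decomposition has width 4, which upper-bounds the treewidth. Conversely, {1, 2, 8, 9, 11} is a clique of size 5, and the vertices of any clique must share a bag in every tree decomposition; so some bag has ≥ 5 vertices and tw(G) ≥ 4. Combining the bounds, tw(G) = 4.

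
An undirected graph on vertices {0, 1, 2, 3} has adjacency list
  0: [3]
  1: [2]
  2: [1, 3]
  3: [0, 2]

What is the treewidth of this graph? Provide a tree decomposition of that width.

Each bag holds 2 vertices, so the decomposition has width 1, which upper-bounds the treewidth. Since G has at least one edge (e.g. 0–3), it is not an edgeless graph, so tw(G) ≥ 1. Combining the bounds, tw(G) = 1.

Treewidth 1.
Bags: B1 = {0, 3}  B2 = {2, 3}  B3 = {1, 2}
Tree: B1–B2, B2–B3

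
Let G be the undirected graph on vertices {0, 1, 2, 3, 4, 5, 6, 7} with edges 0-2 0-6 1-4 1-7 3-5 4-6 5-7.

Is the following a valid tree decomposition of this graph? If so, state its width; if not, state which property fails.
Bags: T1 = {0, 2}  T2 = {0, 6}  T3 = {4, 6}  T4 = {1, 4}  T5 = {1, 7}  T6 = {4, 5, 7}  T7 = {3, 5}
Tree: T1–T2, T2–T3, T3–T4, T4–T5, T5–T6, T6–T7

No — bags containing vertex 4 are not connected in the tree.

A tree decomposition must satisfy three properties: every vertex lies in some bag; for every edge, both endpoints lie together in some bag; and for every vertex, the bags containing it form a connected subtree. Here bags containing vertex 4 are not connected in the tree, so the decomposition is invalid.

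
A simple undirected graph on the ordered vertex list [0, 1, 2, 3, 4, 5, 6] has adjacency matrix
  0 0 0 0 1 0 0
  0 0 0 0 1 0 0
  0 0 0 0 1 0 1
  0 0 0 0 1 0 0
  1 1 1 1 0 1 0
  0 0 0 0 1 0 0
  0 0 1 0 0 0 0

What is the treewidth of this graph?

A width-1 tree decomposition is:
Bags: B1 = {1, 4}  B2 = {4, 5}  B3 = {2, 4}  B4 = {0, 4}  B5 = {2, 6}  B6 = {3, 4}
Tree: B1–B2, B2–B3, B1–B4, B3–B5, B2–B6
The largest bag has 2 vertices, giving width 1; this decomposition certifies tw(G) ≤ 1. Since G has at least one edge (e.g. 1–4), it is not an edgeless graph, so tw(G) ≥ 1. The upper and lower bounds meet at 1, so that is the treewidth.

1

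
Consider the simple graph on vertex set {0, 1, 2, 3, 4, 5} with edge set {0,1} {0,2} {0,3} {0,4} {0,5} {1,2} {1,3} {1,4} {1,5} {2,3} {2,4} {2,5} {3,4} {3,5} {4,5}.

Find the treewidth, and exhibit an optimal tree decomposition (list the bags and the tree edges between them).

Treewidth 5.
One optimal decomposition is:
Bags: B1 = {0, 1, 2, 3, 4, 5}
Tree: (single bag)

A single bag containing all 6 vertices is trivially a valid decomposition of width 5. On the other hand G contains the 6-clique {0, 1, 2, 3, 4, 5}. A clique must lie in a single bag of any decomposition, so no decomposition can have width below 5. Combining the bounds, tw(G) = 5.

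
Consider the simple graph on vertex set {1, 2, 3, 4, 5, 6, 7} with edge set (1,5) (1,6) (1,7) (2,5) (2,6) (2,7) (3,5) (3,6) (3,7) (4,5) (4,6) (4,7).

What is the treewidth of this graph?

A width-3 tree decomposition is:
Bags: B1 = {1, 5, 6, 7}  B2 = {3, 5, 6, 7}  B3 = {2, 5, 6, 7}  B4 = {4, 5, 6, 7}
Tree: B1–B2, B2–B3, B3–B4
The largest bag has 4 vertices, giving width 3; this decomposition certifies tw(G) ≤ 3. For the lower bound: the 4 vertex sets {1,7}, {3,6}, {5}, {2} are disjoint, each induces a connected subgraph, and every pair is joined by at least one edge of G. Contracting each set to a single vertex therefore yields K_{4} as a minor, and since treewidth is minor-monotone, tw(G) ≥ tw(K_{4}) = 3. Therefore the treewidth is 3.

3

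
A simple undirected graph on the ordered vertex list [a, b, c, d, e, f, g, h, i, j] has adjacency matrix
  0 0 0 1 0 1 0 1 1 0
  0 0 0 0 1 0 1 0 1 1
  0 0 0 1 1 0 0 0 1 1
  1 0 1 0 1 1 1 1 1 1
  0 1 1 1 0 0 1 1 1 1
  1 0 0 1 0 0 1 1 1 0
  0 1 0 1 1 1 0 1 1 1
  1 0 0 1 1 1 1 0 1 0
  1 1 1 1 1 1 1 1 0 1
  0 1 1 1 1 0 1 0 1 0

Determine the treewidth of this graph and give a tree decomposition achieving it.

Every bag has size at most 5, so the width is 5 − 1 = 4 and tw(G) ≤ 4. Conversely, {d, e, g, i, j} is a clique of size 5, and the vertices of any clique must share a bag in every tree decomposition; so some bag has ≥ 5 vertices and tw(G) ≥ 4. Hence tw(G) = 4 exactly.

Treewidth 4.
One such decomposition:
Bags: B1 = {d, e, g, i, j}  B2 = {d, e, g, h, i}  B3 = {b, e, g, i, j}  B4 = {d, f, g, h, i}  B5 = {c, d, e, i, j}  B6 = {a, d, f, h, i}
Tree: B1–B2, B1–B3, B2–B4, B1–B5, B4–B6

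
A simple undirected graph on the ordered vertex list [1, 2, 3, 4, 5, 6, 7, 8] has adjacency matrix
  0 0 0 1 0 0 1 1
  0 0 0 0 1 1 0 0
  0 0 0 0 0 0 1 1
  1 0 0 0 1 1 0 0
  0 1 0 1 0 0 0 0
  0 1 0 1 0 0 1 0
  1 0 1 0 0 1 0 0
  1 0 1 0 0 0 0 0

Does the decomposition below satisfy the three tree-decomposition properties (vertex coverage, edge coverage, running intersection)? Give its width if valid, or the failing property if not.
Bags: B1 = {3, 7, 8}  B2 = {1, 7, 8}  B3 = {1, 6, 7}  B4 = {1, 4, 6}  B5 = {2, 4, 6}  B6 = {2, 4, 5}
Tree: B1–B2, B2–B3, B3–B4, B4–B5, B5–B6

Every vertex of G appears in some bag (union = {1, 2, 3, 4, 5, 6, 7, 8}); every edge is covered by a bag; and for each vertex v the set of bags containing v is connected in the bag tree. The decomposition is therefore valid. The largest bag has 3 vertices, so the width is 2.

Yes; width 2.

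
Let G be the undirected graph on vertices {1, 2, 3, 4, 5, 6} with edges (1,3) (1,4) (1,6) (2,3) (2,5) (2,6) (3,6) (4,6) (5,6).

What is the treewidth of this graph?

2

A width-2 tree decomposition is:
Bags: B1 = {2, 3, 6}  B2 = {1, 3, 6}  B3 = {1, 4, 6}  B4 = {2, 5, 6}
Tree: B1–B2, B2–B3, B1–B4
The largest bag has 3 vertices, giving width 2; this decomposition certifies tw(G) ≤ 2. On the other hand G contains the 3-clique {1, 3, 6}. A clique must lie in a single bag of any decomposition, so no decomposition can have width below 2. Therefore the treewidth is 2.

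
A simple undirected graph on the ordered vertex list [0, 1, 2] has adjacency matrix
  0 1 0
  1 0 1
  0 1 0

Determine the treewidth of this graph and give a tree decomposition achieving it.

Treewidth 1.
One such decomposition:
Bags: B1 = {1, 2}  B2 = {0, 1}
Tree: B1–B2

The largest bag has 2 vertices, giving width 1; this decomposition certifies tw(G) ≤ 1. Any graph with an edge has treewidth ≥ 1, and G has the edge 1–2. Hence tw(G) = 1 exactly.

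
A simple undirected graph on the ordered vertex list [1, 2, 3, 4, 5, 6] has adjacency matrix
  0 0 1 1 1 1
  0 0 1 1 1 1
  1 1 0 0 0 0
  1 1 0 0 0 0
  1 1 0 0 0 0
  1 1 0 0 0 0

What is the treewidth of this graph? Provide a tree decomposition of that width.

Every bag has size at most 3, so the width is 3 − 1 = 2 and tw(G) ≤ 2. For the lower bound, G contains the cycle 2–6–1–4–2, so G is not a forest; only forests have treewidth ≤ 1, hence tw(G) ≥ 2. Combining the bounds, tw(G) = 2.

Treewidth 2.
One such decomposition:
Bags: B1 = {1, 2, 6}  B2 = {1, 2, 4}  B3 = {1, 2, 5}  B4 = {1, 2, 3}
Tree: B1–B2, B2–B3, B3–B4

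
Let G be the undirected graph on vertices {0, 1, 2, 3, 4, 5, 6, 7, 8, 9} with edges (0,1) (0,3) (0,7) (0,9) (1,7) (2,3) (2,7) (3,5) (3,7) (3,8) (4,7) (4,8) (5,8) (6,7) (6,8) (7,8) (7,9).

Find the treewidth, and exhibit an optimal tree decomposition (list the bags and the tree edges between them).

Treewidth 2.
Bags: B1 = {3, 7, 8}  B2 = {0, 3, 7}  B3 = {4, 7, 8}  B4 = {2, 3, 7}  B5 = {3, 5, 8}  B6 = {0, 1, 7}  B7 = {0, 7, 9}  B8 = {6, 7, 8}
Tree: B1–B2, B1–B3, B1–B4, B1–B5, B2–B6, B2–B7, B3–B8

Each bag holds 3 vertices, so the decomposition has width 2, which upper-bounds the treewidth. On the other hand G contains the 3-clique {3, 5, 8}. A clique must lie in a single bag of any decomposition, so no decomposition can have width below 2. Therefore the treewidth is 2.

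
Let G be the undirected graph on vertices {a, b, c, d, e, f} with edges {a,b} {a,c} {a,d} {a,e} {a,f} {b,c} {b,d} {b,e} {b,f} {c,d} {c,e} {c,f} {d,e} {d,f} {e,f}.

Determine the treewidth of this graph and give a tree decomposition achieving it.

A single bag containing all 6 vertices is trivially a valid decomposition of width 5. For the lower bound, the 6 vertices {a, b, c, d, e, f} are pairwise adjacent, and any tree decomposition puts a clique entirely inside one bag — forcing width ≥ 5. Combining the bounds, tw(G) = 5.

Treewidth 5.
One such decomposition:
Bags: B1 = {a, b, c, d, e, f}
Tree: (single bag)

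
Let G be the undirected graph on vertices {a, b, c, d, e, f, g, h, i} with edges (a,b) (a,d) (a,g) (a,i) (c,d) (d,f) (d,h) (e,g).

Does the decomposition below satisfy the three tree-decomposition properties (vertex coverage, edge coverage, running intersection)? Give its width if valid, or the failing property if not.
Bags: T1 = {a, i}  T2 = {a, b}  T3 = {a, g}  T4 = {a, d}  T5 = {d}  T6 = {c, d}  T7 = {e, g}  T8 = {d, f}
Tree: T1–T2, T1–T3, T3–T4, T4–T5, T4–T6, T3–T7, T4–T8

A tree decomposition must satisfy three properties: every vertex lies in some bag; for every edge, both endpoints lie together in some bag; and for every vertex, the bags containing it form a connected subtree. Here vertex h appears in no bag, so the decomposition is invalid.

No — vertex h appears in no bag.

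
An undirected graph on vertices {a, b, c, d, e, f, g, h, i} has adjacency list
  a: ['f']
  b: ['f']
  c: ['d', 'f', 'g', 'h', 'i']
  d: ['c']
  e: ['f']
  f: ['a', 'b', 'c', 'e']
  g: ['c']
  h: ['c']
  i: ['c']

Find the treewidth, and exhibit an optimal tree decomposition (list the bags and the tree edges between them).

Treewidth 1.
One optimal decomposition is:
Bags: B1 = {c, f}  B2 = {c, i}  B3 = {c, h}  B4 = {c, g}  B5 = {a, f}  B6 = {c, d}  B7 = {e, f}  B8 = {b, f}
Tree: B1–B2, B2–B3, B3–B4, B1–B5, B1–B6, B1–B7, B5–B8

Each bag holds 2 vertices, so the decomposition has width 1, which upper-bounds the treewidth. Any graph with an edge has treewidth ≥ 1, and G has the edge c–f. Therefore the treewidth is 1.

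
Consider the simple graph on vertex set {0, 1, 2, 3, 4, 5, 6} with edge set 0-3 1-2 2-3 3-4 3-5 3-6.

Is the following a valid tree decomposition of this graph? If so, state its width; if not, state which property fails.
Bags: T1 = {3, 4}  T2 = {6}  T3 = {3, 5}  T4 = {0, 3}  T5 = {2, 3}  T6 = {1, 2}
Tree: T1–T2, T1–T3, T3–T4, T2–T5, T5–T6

No — edge (3,6) lies in no bag.

A tree decomposition must satisfy three properties: every vertex lies in some bag; for every edge, both endpoints lie together in some bag; and for every vertex, the bags containing it form a connected subtree. Here edge (3,6) lies in no bag, so the decomposition is invalid.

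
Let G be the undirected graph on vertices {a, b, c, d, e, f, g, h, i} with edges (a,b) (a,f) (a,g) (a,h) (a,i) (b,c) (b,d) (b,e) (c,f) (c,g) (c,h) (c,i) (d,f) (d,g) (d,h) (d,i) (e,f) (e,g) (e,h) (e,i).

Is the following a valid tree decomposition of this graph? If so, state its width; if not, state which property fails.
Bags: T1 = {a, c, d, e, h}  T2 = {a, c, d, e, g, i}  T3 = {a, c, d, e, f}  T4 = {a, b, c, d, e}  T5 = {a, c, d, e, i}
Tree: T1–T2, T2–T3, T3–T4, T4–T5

No — bags containing vertex i are not connected in the tree.

A tree decomposition must satisfy three properties: every vertex lies in some bag; for every edge, both endpoints lie together in some bag; and for every vertex, the bags containing it form a connected subtree. Here bags containing vertex i are not connected in the tree, so the decomposition is invalid.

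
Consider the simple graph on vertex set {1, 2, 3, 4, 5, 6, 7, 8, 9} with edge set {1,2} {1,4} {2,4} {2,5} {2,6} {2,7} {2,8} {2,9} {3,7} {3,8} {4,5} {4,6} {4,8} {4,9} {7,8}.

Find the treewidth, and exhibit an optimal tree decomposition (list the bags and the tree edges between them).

Treewidth 2.
One such decomposition:
Bags: B1 = {2, 4, 6}  B2 = {2, 4, 9}  B3 = {2, 4, 5}  B4 = {2, 4, 8}  B5 = {2, 7, 8}  B6 = {3, 7, 8}  B7 = {1, 2, 4}
Tree: B1–B2, B2–B3, B1–B4, B4–B5, B5–B6, B3–B7

The largest bag has 3 vertices, giving width 2; this decomposition certifies tw(G) ≤ 2. On the other hand G contains the 3-clique {1, 2, 4}. A clique must lie in a single bag of any decomposition, so no decomposition can have width below 2. Combining the bounds, tw(G) = 2.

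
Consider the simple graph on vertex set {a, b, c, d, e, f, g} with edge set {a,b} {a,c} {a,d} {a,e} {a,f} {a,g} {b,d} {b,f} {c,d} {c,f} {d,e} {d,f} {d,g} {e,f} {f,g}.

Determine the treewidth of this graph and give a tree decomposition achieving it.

Treewidth 3.
One optimal decomposition is:
Bags: B1 = {a, c, d, f}  B2 = {a, b, d, f}  B3 = {a, d, e, f}  B4 = {a, d, f, g}
Tree: B1–B2, B2–B3, B2–B4

Every bag has size at most 4, so the width is 4 − 1 = 3 and tw(G) ≤ 3. Conversely, {a, d, f, g} is a clique of size 4, and the vertices of any clique must share a bag in every tree decomposition; so some bag has ≥ 4 vertices and tw(G) ≥ 3. Combining the bounds, tw(G) = 3.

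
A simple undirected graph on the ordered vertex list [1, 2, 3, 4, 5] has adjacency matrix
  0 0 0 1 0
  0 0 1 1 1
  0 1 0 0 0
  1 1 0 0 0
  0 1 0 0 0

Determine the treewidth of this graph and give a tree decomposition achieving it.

Each bag holds 2 vertices, so the decomposition has width 1, which upper-bounds the treewidth. Any graph with an edge has treewidth ≥ 1, and G has the edge 2–3. Combining the bounds, tw(G) = 1.

Treewidth 1.
Bags: B1 = {2, 3}  B2 = {2, 4}  B3 = {1, 4}  B4 = {2, 5}
Tree: B1–B2, B2–B3, B2–B4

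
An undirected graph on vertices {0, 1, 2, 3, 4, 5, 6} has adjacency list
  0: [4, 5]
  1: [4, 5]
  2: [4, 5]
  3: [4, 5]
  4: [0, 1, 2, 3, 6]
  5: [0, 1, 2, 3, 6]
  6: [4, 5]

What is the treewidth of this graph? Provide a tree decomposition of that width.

Each bag holds 3 vertices, so the decomposition has width 2, which upper-bounds the treewidth. Since 4–1–5–2–4 is a cycle in G, G is not acyclic. Forests are exactly the graphs of treewidth ≤ 1, so tw(G) ≥ 2. Hence tw(G) = 2 exactly.

Treewidth 2.
One such decomposition:
Bags: B1 = {1, 4, 5}  B2 = {2, 4, 5}  B3 = {4, 5, 6}  B4 = {3, 4, 5}  B5 = {0, 4, 5}
Tree: B1–B2, B2–B3, B3–B4, B4–B5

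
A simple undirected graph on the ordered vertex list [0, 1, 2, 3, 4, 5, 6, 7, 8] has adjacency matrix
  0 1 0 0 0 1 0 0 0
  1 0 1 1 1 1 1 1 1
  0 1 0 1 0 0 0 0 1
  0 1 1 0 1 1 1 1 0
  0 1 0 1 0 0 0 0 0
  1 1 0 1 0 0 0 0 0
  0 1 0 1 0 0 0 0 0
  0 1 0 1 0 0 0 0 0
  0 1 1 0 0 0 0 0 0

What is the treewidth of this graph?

A width-2 tree decomposition is:
Bags: B1 = {1, 3, 4}  B2 = {1, 2, 3}  B3 = {1, 3, 6}  B4 = {1, 3, 5}  B5 = {1, 3, 7}  B6 = {0, 1, 5}  B7 = {1, 2, 8}
Tree: B1–B2, B2–B3, B2–B4, B3–B5, B4–B6, B2–B7
Every bag has size at most 3, so the width is 3 − 1 = 2 and tw(G) ≤ 2. Conversely, {0, 1, 5} is a clique of size 3, and the vertices of any clique must share a bag in every tree decomposition; so some bag has ≥ 3 vertices and tw(G) ≥ 2. Combining the bounds, tw(G) = 2.

2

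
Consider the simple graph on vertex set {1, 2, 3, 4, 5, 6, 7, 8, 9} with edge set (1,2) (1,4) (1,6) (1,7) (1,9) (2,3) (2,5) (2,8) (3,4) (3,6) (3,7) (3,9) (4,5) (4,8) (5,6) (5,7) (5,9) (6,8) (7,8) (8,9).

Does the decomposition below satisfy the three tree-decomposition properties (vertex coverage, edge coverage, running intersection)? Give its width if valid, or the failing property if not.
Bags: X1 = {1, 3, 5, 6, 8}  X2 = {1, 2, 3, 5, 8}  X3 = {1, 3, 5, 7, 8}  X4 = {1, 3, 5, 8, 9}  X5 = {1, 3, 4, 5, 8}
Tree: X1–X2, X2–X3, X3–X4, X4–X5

Every vertex of G appears in some bag (union = {1, 2, 3, 4, 5, 6, 7, 8, 9}); every edge is covered by a bag; and for each vertex v the set of bags containing v is connected in the bag tree. The decomposition is therefore valid. The largest bag has 5 vertices, so the width is 4.

Yes; width 4.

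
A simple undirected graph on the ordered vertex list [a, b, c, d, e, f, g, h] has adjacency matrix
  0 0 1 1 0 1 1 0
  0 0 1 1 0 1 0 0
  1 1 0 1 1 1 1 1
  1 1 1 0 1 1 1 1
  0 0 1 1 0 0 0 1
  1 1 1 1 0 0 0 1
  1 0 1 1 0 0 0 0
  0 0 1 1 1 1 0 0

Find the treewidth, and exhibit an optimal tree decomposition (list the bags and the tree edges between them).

Every bag has size at most 4, so the width is 4 − 1 = 3 and tw(G) ≤ 3. For the lower bound, the 4 vertices {a, c, d, g} are pairwise adjacent, and any tree decomposition puts a clique entirely inside one bag — forcing width ≥ 3. Combining the bounds, tw(G) = 3.

Treewidth 3.
Bags: B1 = {c, d, f, h}  B2 = {a, c, d, f}  B3 = {a, c, d, g}  B4 = {b, c, d, f}  B5 = {c, d, e, h}
Tree: B1–B2, B2–B3, B2–B4, B1–B5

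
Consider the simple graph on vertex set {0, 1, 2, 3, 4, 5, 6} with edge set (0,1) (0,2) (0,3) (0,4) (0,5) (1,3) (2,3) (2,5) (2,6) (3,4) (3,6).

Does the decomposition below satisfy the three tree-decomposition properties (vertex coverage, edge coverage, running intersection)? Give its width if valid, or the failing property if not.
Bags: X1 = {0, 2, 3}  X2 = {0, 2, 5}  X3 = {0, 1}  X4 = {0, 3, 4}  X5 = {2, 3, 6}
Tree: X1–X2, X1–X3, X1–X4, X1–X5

No — edge (3,1) lies in no bag.

A tree decomposition must satisfy three properties: every vertex lies in some bag; for every edge, both endpoints lie together in some bag; and for every vertex, the bags containing it form a connected subtree. Here edge (3,1) lies in no bag, so the decomposition is invalid.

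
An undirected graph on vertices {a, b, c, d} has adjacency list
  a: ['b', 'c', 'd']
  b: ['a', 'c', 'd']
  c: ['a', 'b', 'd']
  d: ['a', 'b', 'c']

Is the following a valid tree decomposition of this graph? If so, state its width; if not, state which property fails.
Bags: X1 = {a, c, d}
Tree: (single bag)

No — vertex b appears in no bag.

A tree decomposition must satisfy three properties: every vertex lies in some bag; for every edge, both endpoints lie together in some bag; and for every vertex, the bags containing it form a connected subtree. Here vertex b appears in no bag, so the decomposition is invalid.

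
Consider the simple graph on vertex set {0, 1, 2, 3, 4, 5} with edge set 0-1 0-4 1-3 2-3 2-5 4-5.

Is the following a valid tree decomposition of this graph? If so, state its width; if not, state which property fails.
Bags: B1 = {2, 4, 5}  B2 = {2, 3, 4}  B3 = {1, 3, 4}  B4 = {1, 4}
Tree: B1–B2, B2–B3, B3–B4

No — vertex 0 appears in no bag.

A tree decomposition must satisfy three properties: every vertex lies in some bag; for every edge, both endpoints lie together in some bag; and for every vertex, the bags containing it form a connected subtree. Here vertex 0 appears in no bag, so the decomposition is invalid.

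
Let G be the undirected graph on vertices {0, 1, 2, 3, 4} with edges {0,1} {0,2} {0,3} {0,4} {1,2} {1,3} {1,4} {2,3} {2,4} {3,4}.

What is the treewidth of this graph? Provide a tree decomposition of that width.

A single bag containing all 5 vertices is trivially a valid decomposition of width 4. On the other hand G contains the 5-clique {0, 1, 2, 3, 4}. A clique must lie in a single bag of any decomposition, so no decomposition can have width below 4. Therefore the treewidth is 4.

Treewidth 4.
One optimal decomposition is:
Bags: B1 = {0, 1, 2, 3, 4}
Tree: (single bag)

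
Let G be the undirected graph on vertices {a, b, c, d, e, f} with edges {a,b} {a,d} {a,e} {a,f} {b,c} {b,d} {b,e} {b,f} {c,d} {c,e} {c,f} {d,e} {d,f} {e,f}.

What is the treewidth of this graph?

4

A width-4 tree decomposition is:
Bags: B1 = {a, b, d, e, f}  B2 = {b, c, d, e, f}
Tree: B1–B2
The largest bag has 5 vertices, giving width 4; this decomposition certifies tw(G) ≤ 4. Conversely, {b, c, d, e, f} is a clique of size 5, and the vertices of any clique must share a bag in every tree decomposition; so some bag has ≥ 5 vertices and tw(G) ≥ 4. Combining the bounds, tw(G) = 4.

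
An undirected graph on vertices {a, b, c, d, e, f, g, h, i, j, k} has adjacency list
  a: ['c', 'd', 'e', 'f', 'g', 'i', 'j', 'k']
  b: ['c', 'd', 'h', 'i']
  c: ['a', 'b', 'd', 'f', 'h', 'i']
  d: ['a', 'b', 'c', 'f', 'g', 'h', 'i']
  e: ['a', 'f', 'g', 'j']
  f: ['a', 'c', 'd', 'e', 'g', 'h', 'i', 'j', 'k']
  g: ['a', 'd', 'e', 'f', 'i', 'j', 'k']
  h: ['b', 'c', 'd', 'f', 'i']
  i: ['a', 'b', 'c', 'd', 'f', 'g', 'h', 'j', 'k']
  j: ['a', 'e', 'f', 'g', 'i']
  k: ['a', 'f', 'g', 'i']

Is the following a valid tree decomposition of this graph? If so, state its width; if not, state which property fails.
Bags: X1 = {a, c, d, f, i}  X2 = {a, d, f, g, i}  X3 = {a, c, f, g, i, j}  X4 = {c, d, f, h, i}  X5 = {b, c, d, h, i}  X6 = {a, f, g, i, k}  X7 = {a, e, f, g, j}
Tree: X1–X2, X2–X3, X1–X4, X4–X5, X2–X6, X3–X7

A tree decomposition must satisfy three properties: every vertex lies in some bag; for every edge, both endpoints lie together in some bag; and for every vertex, the bags containing it form a connected subtree. Here bags containing vertex c are not connected in the tree, so the decomposition is invalid.

No — bags containing vertex c are not connected in the tree.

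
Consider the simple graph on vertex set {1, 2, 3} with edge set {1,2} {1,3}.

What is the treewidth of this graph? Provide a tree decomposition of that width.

The largest bag has 2 vertices, giving width 1; this decomposition certifies tw(G) ≤ 1. G has an edge, so its treewidth is at least 1. Hence tw(G) = 1 exactly.

Treewidth 1.
One such decomposition:
Bags: B1 = {1, 3}  B2 = {1, 2}
Tree: B1–B2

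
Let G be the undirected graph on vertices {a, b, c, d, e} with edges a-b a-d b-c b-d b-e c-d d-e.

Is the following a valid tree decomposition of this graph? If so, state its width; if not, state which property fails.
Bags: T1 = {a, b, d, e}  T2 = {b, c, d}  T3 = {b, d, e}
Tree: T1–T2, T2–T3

A tree decomposition must satisfy three properties: every vertex lies in some bag; for every edge, both endpoints lie together in some bag; and for every vertex, the bags containing it form a connected subtree. Here bags containing vertex e are not connected in the tree, so the decomposition is invalid.

No — bags containing vertex e are not connected in the tree.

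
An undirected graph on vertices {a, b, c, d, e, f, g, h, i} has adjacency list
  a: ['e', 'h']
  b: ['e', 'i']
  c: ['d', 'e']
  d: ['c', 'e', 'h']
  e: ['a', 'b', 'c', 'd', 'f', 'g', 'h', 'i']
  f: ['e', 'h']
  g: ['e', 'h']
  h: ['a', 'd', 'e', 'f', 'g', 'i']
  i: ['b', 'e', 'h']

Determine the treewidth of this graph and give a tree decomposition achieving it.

Treewidth 2.
One such decomposition:
Bags: B1 = {e, h, i}  B2 = {e, f, h}  B3 = {d, e, h}  B4 = {c, d, e}  B5 = {e, g, h}  B6 = {a, e, h}  B7 = {b, e, i}
Tree: B1–B2, B1–B3, B3–B4, B3–B5, B1–B6, B1–B7

Every bag has size at most 3, so the width is 3 − 1 = 2 and tw(G) ≤ 2. For the lower bound, the 3 vertices {d, e, h} are pairwise adjacent, and any tree decomposition puts a clique entirely inside one bag — forcing width ≥ 2. Hence tw(G) = 2 exactly.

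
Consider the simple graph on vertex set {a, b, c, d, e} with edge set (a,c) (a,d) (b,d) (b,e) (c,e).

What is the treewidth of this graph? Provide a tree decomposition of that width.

Each bag holds 3 vertices, so the decomposition has width 2, which upper-bounds the treewidth. Since e–b–d–a–c–e is a cycle in G, G is not acyclic. Forests are exactly the graphs of treewidth ≤ 1, so tw(G) ≥ 2. Combining the bounds, tw(G) = 2.

Treewidth 2.
One optimal decomposition is:
Bags: B1 = {b, d, e}  B2 = {a, d, e}  B3 = {a, c, e}
Tree: B1–B2, B2–B3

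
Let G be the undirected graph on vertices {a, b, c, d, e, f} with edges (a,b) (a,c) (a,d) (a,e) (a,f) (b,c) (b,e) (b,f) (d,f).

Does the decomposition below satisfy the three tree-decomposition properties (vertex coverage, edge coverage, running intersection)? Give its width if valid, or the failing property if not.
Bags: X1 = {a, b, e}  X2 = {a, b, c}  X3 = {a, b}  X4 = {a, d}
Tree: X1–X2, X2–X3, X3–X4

A tree decomposition must satisfy three properties: every vertex lies in some bag; for every edge, both endpoints lie together in some bag; and for every vertex, the bags containing it form a connected subtree. Here vertex f appears in no bag, so the decomposition is invalid.

No — vertex f appears in no bag.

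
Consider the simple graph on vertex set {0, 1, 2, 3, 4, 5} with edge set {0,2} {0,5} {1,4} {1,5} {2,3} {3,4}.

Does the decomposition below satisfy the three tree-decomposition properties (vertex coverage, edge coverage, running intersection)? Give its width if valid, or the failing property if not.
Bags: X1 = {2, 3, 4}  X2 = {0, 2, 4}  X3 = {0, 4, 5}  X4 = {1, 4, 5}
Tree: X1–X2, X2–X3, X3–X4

Vertex coverage: the bags together contain {0, 1, 2, 3, 4, 5}, the full vertex set. Edge coverage: each edge of G has both endpoints in at least one bag. Running intersection: for every vertex, the bags containing it form a connected subtree. All three properties hold, so this is a valid tree decomposition of width max|bag| − 1 = 2, and hence tw(G) ≤ 2.

Yes; width 2.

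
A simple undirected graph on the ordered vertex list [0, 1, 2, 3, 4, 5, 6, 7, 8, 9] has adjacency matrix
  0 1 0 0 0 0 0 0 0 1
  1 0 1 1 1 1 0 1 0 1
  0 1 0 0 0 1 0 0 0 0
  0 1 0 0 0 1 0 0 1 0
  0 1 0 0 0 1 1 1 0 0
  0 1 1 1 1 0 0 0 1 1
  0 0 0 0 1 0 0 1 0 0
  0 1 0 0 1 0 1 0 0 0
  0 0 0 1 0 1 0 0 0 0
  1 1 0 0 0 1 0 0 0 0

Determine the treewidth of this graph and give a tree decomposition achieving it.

Treewidth 2.
Bags: B1 = {1, 4, 7}  B2 = {1, 4, 5}  B3 = {1, 3, 5}  B4 = {1, 2, 5}  B5 = {1, 5, 9}  B6 = {3, 5, 8}  B7 = {4, 6, 7}  B8 = {0, 1, 9}
Tree: B1–B2, B2–B3, B3–B4, B2–B5, B3–B6, B1–B7, B5–B8

The largest bag has 3 vertices, giving width 2; this decomposition certifies tw(G) ≤ 2. For the lower bound, the 3 vertices {3, 5, 8} are pairwise adjacent, and any tree decomposition puts a clique entirely inside one bag — forcing width ≥ 2. Therefore the treewidth is 2.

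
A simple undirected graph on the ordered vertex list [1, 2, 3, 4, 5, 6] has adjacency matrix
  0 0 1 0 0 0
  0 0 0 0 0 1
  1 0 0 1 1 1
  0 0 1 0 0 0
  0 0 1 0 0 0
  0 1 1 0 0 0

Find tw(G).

1

A width-1 tree decomposition is:
Bags: B1 = {3, 6}  B2 = {3, 4}  B3 = {3, 5}  B4 = {2, 6}  B5 = {1, 3}
Tree: B1–B2, B2–B3, B1–B4, B3–B5
Every bag has size at most 2, so the width is 2 − 1 = 1 and tw(G) ≤ 1. Any graph with an edge has treewidth ≥ 1, and G has the edge 3–6. Combining the bounds, tw(G) = 1.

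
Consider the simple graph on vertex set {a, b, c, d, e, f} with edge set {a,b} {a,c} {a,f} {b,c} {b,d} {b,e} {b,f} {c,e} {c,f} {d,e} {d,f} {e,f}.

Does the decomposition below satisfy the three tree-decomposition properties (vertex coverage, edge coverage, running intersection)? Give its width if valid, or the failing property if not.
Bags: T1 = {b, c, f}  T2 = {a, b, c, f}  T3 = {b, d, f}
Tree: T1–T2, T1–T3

No — vertex e appears in no bag.

A tree decomposition must satisfy three properties: every vertex lies in some bag; for every edge, both endpoints lie together in some bag; and for every vertex, the bags containing it form a connected subtree. Here vertex e appears in no bag, so the decomposition is invalid.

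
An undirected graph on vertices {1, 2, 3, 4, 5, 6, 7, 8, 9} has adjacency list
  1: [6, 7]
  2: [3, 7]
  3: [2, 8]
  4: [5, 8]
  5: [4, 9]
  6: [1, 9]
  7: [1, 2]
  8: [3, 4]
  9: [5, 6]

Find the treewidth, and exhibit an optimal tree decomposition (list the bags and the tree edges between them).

Each bag holds 3 vertices, so the decomposition has width 2, which upper-bounds the treewidth. The edges 7–2–3–8–4–5–9–6–1–7 form a cycle, so G is not a tree and its treewidth is at least 2. Combining the bounds, tw(G) = 2.

Treewidth 2.
One such decomposition:
Bags: B1 = {2, 3, 7}  B2 = {3, 7, 8}  B3 = {4, 7, 8}  B4 = {4, 5, 7}  B5 = {5, 7, 9}  B6 = {6, 7, 9}  B7 = {1, 6, 7}
Tree: B1–B2, B2–B3, B3–B4, B4–B5, B5–B6, B6–B7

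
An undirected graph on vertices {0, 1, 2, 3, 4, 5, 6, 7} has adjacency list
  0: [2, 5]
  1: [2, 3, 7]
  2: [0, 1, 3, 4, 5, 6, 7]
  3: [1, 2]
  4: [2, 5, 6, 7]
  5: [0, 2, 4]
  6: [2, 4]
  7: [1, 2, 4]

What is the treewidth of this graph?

A width-2 tree decomposition is:
Bags: B1 = {2, 4, 5}  B2 = {2, 4, 7}  B3 = {0, 2, 5}  B4 = {1, 2, 7}  B5 = {1, 2, 3}  B6 = {2, 4, 6}
Tree: B1–B2, B1–B3, B2–B4, B4–B5, B2–B6
Every bag has size at most 3, so the width is 3 − 1 = 2 and tw(G) ≤ 2. On the other hand G contains the 3-clique {0, 2, 5}. A clique must lie in a single bag of any decomposition, so no decomposition can have width below 2. Combining the bounds, tw(G) = 2.

2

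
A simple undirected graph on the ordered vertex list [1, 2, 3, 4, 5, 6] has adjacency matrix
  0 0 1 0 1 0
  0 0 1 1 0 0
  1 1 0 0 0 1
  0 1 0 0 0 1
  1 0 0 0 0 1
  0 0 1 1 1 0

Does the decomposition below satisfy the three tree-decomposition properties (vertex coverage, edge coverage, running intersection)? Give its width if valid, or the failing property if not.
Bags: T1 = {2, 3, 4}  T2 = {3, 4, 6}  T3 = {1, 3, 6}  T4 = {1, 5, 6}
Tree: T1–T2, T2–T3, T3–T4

Yes; width 2.

Vertex coverage: the bags together contain {1, 2, 3, 4, 5, 6}, the full vertex set. Edge coverage: each edge of G has both endpoints in at least one bag. Running intersection: for every vertex, the bags containing it form a connected subtree. All three properties hold, so this is a valid tree decomposition of width max|bag| − 1 = 2, and hence tw(G) ≤ 2.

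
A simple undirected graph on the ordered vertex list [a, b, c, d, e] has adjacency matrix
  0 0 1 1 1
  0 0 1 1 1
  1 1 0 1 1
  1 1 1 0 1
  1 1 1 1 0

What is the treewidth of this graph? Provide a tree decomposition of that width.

Treewidth 3.
One such decomposition:
Bags: B1 = {a, c, d, e}  B2 = {b, c, d, e}
Tree: B1–B2

The largest bag has 4 vertices, giving width 3; this decomposition certifies tw(G) ≤ 3. On the other hand G contains the 4-clique {a, c, d, e}. A clique must lie in a single bag of any decomposition, so no decomposition can have width below 3. The upper and lower bounds meet at 3, so that is the treewidth.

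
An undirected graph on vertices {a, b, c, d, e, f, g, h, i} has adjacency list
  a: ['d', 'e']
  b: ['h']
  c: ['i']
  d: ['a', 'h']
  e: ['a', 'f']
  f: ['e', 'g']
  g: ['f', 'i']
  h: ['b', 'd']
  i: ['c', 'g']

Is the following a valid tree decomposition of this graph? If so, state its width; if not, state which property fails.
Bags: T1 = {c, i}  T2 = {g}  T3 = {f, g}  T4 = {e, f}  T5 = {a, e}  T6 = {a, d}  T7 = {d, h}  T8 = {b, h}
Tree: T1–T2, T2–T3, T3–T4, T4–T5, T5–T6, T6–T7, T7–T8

No — edge (i,g) lies in no bag.

A tree decomposition must satisfy three properties: every vertex lies in some bag; for every edge, both endpoints lie together in some bag; and for every vertex, the bags containing it form a connected subtree. Here edge (i,g) lies in no bag, so the decomposition is invalid.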